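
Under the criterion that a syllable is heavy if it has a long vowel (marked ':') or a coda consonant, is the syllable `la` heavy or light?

`la`: short vowel, open (no coda). Short vowel, open → light.

light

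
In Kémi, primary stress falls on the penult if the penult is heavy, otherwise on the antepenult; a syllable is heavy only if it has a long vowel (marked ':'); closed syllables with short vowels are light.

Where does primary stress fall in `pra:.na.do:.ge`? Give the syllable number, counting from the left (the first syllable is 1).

3

Weights: 2 na L, 3 do: H, 4 ge L.
The penult (syllable 3, do:) is heavy, so it takes stress.
Primary stress: syllable 3 → pra:.na.ˈdo:.ge.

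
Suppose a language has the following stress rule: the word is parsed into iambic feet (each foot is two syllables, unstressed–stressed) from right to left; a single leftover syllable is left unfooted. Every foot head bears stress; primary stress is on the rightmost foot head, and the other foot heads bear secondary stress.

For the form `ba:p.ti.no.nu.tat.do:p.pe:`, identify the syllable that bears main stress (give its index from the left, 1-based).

7

Parse right to left into iambic (σˈσ) feet: ba:p (ti.ˈno) (nu.ˈtat) (do:p.ˈpe:). Syllable 1 is left unfooted.
Foot heads (stressed positions): 3, 5, 7.
End Rule Rightmost: primary stress on the rightmost head = syllable 7.
Primary stress: syllable 7 → ba:p.ti.no.nu.tat.do:p.ˈpe:.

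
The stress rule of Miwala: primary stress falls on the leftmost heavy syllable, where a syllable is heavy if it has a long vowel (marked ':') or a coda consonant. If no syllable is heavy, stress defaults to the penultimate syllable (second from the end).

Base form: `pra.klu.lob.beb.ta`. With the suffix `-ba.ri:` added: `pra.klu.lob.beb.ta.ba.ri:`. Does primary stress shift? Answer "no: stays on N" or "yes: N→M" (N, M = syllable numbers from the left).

no: stays on 3

Base `pra.klu.lob.beb.ta` (5 syllables):
  Weights: 1 pra L, 2 klu L, 3 lob H, 4 beb H, 5 ta L.
  Heavy syllables in the domain: 3, 4. The leftmost is syllable 3 (lob).
  → primary stress on syllable 3.
Suffixed `pra.klu.lob.beb.ta.ba.ri:` (7 syllables):
  Weights: 1 pra L, 2 klu L, 3 lob H, 4 beb H, 5 ta L, 6 ba L, 7 ri: H.
  Heavy syllables in the domain: 3, 4, 7. The leftmost is syllable 3 (lob).
  → primary stress on syllable 3.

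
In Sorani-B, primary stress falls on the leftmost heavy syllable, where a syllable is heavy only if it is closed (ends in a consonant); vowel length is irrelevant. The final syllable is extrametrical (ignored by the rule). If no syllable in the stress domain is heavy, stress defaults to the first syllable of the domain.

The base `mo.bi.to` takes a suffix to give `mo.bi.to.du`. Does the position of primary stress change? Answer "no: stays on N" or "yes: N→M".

Base `mo.bi.to` (3 syllables):
  The final syllable (3, to) is extrametrical; the stress domain is syllables 1–2.
  Weights: 1 mo L, 2 bi L.
  No heavy syllable in the domain; default to the first syllable of the domain = syllable 1.
  → primary stress on syllable 1.
Suffixed `mo.bi.to.du` (4 syllables):
  The final syllable (4, du) is extrametrical; the stress domain is syllables 1–3.
  Weights: 1 mo L, 2 bi L, 3 to L.
  No heavy syllable in the domain; default to the first syllable of the domain = syllable 1.
  → primary stress on syllable 1.

no: stays on 1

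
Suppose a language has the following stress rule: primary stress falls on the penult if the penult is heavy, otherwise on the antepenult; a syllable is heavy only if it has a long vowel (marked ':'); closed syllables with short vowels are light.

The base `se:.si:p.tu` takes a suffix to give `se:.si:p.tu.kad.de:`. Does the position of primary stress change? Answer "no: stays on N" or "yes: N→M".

yes: 2→3

Base `se:.si:p.tu` (3 syllables):
  Weights: 1 se: H, 2 si:p H, 3 tu L.
  The penult (syllable 2, si:p) is heavy, so it takes stress.
  → primary stress on syllable 2.
Suffixed `se:.si:p.tu.kad.de:` (5 syllables):
  Weights: 3 tu L, 4 kad L, 5 de: H.
  The penult (syllable 4, kad) is light, so stress falls on the antepenult (syllable 3, tu).
  → primary stress on syllable 3.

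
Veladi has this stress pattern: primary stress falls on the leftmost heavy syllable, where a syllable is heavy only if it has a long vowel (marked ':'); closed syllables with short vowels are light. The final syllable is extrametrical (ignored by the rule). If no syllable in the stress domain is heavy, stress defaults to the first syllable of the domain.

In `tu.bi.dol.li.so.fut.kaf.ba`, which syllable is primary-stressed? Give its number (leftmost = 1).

The final syllable (8, ba) is extrametrical; the stress domain is syllables 1–7.
Weights: 1 tu L, 2 bi L, 3 dol L, 4 li L, 5 so L, 6 fut L, 7 kaf L.
No heavy syllable in the domain; default to the first syllable of the domain = syllable 1.
Primary stress: syllable 1 → ˈtu.bi.dol.li.so.fut.kaf.ba.

1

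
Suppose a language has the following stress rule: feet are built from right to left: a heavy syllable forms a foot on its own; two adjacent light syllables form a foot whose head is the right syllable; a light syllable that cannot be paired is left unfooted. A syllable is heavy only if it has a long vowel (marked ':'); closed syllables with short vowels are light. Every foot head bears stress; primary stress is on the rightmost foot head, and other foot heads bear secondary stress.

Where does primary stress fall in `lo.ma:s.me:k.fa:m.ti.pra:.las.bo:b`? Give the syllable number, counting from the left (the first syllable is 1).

Weights: 1 lo L, 2 ma:s H, 3 me:k H, 4 fa:m H, 5 ti L, 6 pra: H, 7 las L, 8 bo:b H.
Parse right to left (heavy = foot alone; LL = one foot; stranded L unfooted): lo (ˈma:s) (ˈme:k) (ˈfa:m) ti (ˈpra:) las (ˈbo:b).
Foot heads: 2, 3, 4, 6, 8.
Primary stress on the rightmost head = syllable 8.
Primary stress: syllable 8 → lo.ma:s.me:k.fa:m.ti.pra:.las.ˈbo:b.

8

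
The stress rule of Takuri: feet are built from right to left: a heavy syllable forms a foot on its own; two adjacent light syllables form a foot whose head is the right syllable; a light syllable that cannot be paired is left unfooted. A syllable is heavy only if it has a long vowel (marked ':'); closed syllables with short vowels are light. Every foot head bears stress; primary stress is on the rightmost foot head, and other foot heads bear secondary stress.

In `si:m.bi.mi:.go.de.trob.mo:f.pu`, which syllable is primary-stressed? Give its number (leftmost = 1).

7

Weights: 1 si:m H, 2 bi L, 3 mi: H, 4 go L, 5 de L, 6 trob L, 7 mo:f H, 8 pu L.
Parse right to left (heavy = foot alone; LL = one foot; stranded L unfooted): (ˈsi:m) bi (ˈmi:) go (de.ˈtrob) (ˈmo:f) pu.
Foot heads: 1, 3, 6, 7.
Primary stress on the rightmost head = syllable 7.
Primary stress: syllable 7 → si:m.bi.mi:.go.de.trob.ˈmo:f.pu.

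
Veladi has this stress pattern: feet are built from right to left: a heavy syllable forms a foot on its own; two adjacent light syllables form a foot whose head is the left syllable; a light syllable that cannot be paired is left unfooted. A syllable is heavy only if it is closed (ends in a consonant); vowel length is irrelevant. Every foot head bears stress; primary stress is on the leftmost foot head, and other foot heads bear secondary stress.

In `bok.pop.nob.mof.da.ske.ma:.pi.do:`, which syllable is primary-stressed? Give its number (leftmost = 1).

1

Weights: 1 bok H, 2 pop H, 3 nob H, 4 mof H, 5 da L, 6 ske L, 7 ma: L, 8 pi L, 9 do: L.
Parse right to left (heavy = foot alone; LL = one foot; stranded L unfooted): (ˈbok) (ˈpop) (ˈnob) (ˈmof) da (ˈske.ma:) (ˈpi.do:).
Foot heads: 1, 2, 3, 4, 6, 8.
Primary stress on the leftmost head = syllable 1.
Primary stress: syllable 1 → ˈbok.pop.nob.mof.da.ske.ma:.pi.do:.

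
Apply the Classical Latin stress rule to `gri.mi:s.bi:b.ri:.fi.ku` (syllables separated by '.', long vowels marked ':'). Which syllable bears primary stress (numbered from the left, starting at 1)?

Classical Latin: stress the penult if heavy (long vowel or closed), else the antepenult.
Weights: 4 ri: H, 5 fi L, 6 ku L.
The penult (syllable 5, fi) is light, so stress falls on the antepenult (syllable 4, ri:).
Stress on syllable 4: gri.mi:s.bi:b.ˈri:.fi.ku.

4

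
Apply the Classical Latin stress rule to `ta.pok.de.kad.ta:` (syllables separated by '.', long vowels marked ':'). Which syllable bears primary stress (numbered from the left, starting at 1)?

Classical Latin: stress the penult if heavy (long vowel or closed), else the antepenult.
Weights: 3 de L, 4 kad H, 5 ta: H.
The penult (syllable 4, kad) is heavy, so it takes stress.
Stress on syllable 4: ta.pok.de.ˈkad.ta:.

4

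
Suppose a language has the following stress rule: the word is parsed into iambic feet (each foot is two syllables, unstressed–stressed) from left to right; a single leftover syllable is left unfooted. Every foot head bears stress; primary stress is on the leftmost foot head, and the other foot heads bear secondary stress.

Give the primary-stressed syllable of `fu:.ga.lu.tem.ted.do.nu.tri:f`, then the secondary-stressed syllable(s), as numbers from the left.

Parse left to right into iambic (σˈσ) feet: (fu:.ˈga) (lu.ˈtem) (ted.ˈdo) (nu.ˈtri:f).
Foot heads (stressed positions): 2, 4, 6, 8.
End Rule Leftmost: primary stress on the leftmost head = syllable 2.
Secondary stress on 4, 6, 8: fu:.ˈga.lu.ˌtem.ted.ˌdo.nu.ˌtri:f.

primary 2, secondary 4, 6, 8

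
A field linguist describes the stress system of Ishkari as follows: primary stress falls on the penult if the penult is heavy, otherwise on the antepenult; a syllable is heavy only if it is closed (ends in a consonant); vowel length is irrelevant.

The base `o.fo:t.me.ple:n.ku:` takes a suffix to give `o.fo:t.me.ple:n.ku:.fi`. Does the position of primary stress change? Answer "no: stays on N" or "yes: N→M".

no: stays on 4

Base `o.fo:t.me.ple:n.ku:` (5 syllables):
  Weights: 3 me L, 4 ple:n H, 5 ku: L.
  The penult (syllable 4, ple:n) is heavy, so it takes stress.
  → primary stress on syllable 4.
Suffixed `o.fo:t.me.ple:n.ku:.fi` (6 syllables):
  Weights: 4 ple:n H, 5 ku: L, 6 fi L.
  The penult (syllable 5, ku:) is light, so stress falls on the antepenult (syllable 4, ple:n).
  → primary stress on syllable 4.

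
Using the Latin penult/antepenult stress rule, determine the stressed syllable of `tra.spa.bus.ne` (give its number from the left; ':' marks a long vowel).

Classical Latin: stress the penult if heavy (long vowel or closed), else the antepenult.
Weights: 2 spa L, 3 bus H, 4 ne L.
The penult (syllable 3, bus) is heavy, so it takes stress.
Stress on syllable 3: tra.spa.ˈbus.ne.

3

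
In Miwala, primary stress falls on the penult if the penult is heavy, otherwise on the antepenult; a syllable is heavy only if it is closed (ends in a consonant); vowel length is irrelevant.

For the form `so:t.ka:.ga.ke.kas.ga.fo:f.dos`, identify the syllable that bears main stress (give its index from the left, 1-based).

Weights: 6 ga L, 7 fo:f H, 8 dos H.
The penult (syllable 7, fo:f) is heavy, so it takes stress.
Primary stress: syllable 7 → so:t.ka:.ga.ke.kas.ga.ˈfo:f.dos.

7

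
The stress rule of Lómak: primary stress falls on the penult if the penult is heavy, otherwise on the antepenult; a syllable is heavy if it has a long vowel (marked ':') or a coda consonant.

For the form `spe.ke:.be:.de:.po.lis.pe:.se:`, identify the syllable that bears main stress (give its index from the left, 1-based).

7

Weights: 6 lis H, 7 pe: H, 8 se: H.
The penult (syllable 7, pe:) is heavy, so it takes stress.
Primary stress: syllable 7 → spe.ke:.be:.de:.po.lis.ˈpe:.se:.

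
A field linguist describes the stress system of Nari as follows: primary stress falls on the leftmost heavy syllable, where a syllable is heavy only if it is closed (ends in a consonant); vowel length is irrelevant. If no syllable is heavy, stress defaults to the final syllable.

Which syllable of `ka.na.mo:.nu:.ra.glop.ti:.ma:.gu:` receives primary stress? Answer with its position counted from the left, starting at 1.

Weights: 1 ka L, 2 na L, 3 mo: L, 4 nu: L, 5 ra L, 6 glop H, 7 ti: L, 8 ma: L, 9 gu: L.
Heavy syllables in the domain: 6. The leftmost is syllable 6 (glop).
Primary stress: syllable 6 → ka.na.mo:.nu:.ra.ˈglop.ti:.ma:.gu:.

6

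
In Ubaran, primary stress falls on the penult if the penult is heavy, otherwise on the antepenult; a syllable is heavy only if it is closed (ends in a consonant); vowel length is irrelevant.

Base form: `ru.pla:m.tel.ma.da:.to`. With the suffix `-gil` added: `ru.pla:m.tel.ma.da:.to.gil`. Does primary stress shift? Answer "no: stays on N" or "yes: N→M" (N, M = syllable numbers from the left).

Base `ru.pla:m.tel.ma.da:.to` (6 syllables):
  Weights: 4 ma L, 5 da: L, 6 to L.
  The penult (syllable 5, da:) is light, so stress falls on the antepenult (syllable 4, ma).
  → primary stress on syllable 4.
Suffixed `ru.pla:m.tel.ma.da:.to.gil` (7 syllables):
  Weights: 5 da: L, 6 to L, 7 gil H.
  The penult (syllable 6, to) is light, so stress falls on the antepenult (syllable 5, da:).
  → primary stress on syllable 5.

yes: 4→5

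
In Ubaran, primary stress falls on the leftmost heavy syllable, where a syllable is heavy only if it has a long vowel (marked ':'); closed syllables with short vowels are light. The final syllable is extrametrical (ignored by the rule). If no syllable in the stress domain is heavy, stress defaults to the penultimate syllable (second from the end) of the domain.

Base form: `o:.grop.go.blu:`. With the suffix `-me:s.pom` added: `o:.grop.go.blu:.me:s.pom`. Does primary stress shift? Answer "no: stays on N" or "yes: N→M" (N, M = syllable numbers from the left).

Base `o:.grop.go.blu:` (4 syllables):
  The final syllable (4, blu:) is extrametrical; the stress domain is syllables 1–3.
  Weights: 1 o: H, 2 grop L, 3 go L.
  Heavy syllables in the domain: 1. The leftmost is syllable 1 (o:).
  → primary stress on syllable 1.
Suffixed `o:.grop.go.blu:.me:s.pom` (6 syllables):
  The final syllable (6, pom) is extrametrical; the stress domain is syllables 1–5.
  Weights: 1 o: H, 2 grop L, 3 go L, 4 blu: H, 5 me:s H.
  Heavy syllables in the domain: 1, 4, 5. The leftmost is syllable 1 (o:).
  → primary stress on syllable 1.

no: stays on 1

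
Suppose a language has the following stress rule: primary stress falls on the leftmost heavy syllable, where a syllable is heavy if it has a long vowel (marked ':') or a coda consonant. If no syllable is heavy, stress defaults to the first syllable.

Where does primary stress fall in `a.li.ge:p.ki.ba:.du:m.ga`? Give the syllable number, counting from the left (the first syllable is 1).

Weights: 1 a L, 2 li L, 3 ge:p H, 4 ki L, 5 ba: H, 6 du:m H, 7 ga L.
Heavy syllables in the domain: 3, 5, 6. The leftmost is syllable 3 (ge:p).
Primary stress: syllable 3 → a.li.ˈge:p.ki.ba:.du:m.ga.

3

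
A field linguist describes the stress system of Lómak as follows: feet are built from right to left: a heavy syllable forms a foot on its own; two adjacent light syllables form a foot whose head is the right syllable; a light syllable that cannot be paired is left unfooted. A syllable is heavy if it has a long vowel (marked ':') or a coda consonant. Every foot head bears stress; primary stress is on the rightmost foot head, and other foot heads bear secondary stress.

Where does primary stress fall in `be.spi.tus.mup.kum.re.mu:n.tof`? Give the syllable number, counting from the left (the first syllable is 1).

Weights: 1 be L, 2 spi L, 3 tus H, 4 mup H, 5 kum H, 6 re L, 7 mu:n H, 8 tof H.
Parse right to left (heavy = foot alone; LL = one foot; stranded L unfooted): (be.ˈspi) (ˈtus) (ˈmup) (ˈkum) re (ˈmu:n) (ˈtof).
Foot heads: 2, 3, 4, 5, 7, 8.
Primary stress on the rightmost head = syllable 8.
Primary stress: syllable 8 → be.spi.tus.mup.kum.re.mu:n.ˈtof.

8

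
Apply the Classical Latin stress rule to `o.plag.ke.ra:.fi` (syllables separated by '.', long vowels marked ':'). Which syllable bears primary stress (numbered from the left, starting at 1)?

4

Classical Latin: stress the penult if heavy (long vowel or closed), else the antepenult.
Weights: 3 ke L, 4 ra: H, 5 fi L.
The penult (syllable 4, ra:) is heavy, so it takes stress.
Stress on syllable 4: o.plag.ke.ˈra:.fi.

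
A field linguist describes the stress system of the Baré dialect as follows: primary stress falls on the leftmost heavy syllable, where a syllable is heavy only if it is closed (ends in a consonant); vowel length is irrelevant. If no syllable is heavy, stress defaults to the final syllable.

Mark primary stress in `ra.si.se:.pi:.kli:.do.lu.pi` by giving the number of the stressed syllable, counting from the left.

Weights: 1 ra L, 2 si L, 3 se: L, 4 pi: L, 5 kli: L, 6 do L, 7 lu L, 8 pi L.
No heavy syllable in the domain; default to the final syllable = syllable 8.
Primary stress: syllable 8 → ra.si.se:.pi:.kli:.do.lu.ˈpi.

8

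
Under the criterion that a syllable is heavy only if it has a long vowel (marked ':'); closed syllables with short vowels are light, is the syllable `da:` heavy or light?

`da:`: long vowel, open (no coda). Long vowel → heavy.

heavy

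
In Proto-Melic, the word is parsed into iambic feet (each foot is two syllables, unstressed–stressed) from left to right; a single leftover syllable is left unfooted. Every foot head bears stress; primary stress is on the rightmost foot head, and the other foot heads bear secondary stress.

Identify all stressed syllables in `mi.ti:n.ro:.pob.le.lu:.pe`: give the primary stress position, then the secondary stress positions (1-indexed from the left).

primary 6, secondary 2, 4

Parse left to right into iambic (σˈσ) feet: (mi.ˈti:n) (ro:.ˈpob) (le.ˈlu:) pe. Syllable 7 is left unfooted.
Foot heads (stressed positions): 2, 4, 6.
End Rule Rightmost: primary stress on the rightmost head = syllable 6.
Secondary stress on 2, 4: mi.ˌti:n.ro:.ˌpob.le.ˈlu:.pe.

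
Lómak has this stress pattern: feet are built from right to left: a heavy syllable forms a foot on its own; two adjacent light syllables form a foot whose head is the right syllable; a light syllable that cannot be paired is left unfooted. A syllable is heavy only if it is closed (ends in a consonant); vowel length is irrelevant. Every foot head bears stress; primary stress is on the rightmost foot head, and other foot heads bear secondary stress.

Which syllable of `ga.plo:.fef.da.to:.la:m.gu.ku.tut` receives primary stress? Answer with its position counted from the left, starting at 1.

9

Weights: 1 ga L, 2 plo: L, 3 fef H, 4 da L, 5 to: L, 6 la:m H, 7 gu L, 8 ku L, 9 tut H.
Parse right to left (heavy = foot alone; LL = one foot; stranded L unfooted): (ga.ˈplo:) (ˈfef) (da.ˈto:) (ˈla:m) (gu.ˈku) (ˈtut).
Foot heads: 2, 3, 5, 6, 8, 9.
Primary stress on the rightmost head = syllable 9.
Primary stress: syllable 9 → ga.plo:.fef.da.to:.la:m.gu.ku.ˈtut.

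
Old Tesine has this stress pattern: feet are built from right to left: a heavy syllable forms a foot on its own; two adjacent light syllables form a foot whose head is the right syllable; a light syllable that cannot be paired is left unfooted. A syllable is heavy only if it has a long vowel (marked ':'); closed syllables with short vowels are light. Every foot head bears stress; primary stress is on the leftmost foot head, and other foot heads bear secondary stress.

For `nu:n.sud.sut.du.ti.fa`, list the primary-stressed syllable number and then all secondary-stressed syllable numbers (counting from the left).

primary 1, secondary 4, 6

Weights: 1 nu:n H, 2 sud L, 3 sut L, 4 du L, 5 ti L, 6 fa L.
Parse right to left (heavy = foot alone; LL = one foot; stranded L unfooted): (ˈnu:n) sud (sut.ˈdu) (ti.ˈfa).
Foot heads: 1, 4, 6.
Primary stress on the leftmost head = syllable 1.
Secondary stress on 4, 6: ˈnu:n.sud.sut.ˌdu.ti.ˌfa.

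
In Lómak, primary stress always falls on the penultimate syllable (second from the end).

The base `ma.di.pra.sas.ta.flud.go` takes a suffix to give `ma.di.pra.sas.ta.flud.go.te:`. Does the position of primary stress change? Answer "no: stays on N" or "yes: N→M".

yes: 6→7

Base `ma.di.pra.sas.ta.flud.go` (7 syllables):
  The word has 7 syllables; the penultimate syllable (second from the end) is syllable 6 (flud).
  → primary stress on syllable 6.
Suffixed `ma.di.pra.sas.ta.flud.go.te:` (8 syllables):
  The word has 8 syllables; the penultimate syllable (second from the end) is syllable 7 (go).
  → primary stress on syllable 7.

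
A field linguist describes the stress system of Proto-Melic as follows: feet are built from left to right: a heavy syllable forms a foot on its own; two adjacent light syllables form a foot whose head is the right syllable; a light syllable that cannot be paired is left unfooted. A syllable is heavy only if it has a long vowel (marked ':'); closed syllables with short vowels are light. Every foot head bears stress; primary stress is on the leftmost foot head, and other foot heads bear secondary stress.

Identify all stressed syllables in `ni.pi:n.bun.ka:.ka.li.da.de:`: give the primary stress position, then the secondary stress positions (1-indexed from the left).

Weights: 1 ni L, 2 pi:n H, 3 bun L, 4 ka: H, 5 ka L, 6 li L, 7 da L, 8 de: H.
Parse left to right (heavy = foot alone; LL = one foot; stranded L unfooted): ni (ˈpi:n) bun (ˈka:) (ka.ˈli) da (ˈde:).
Foot heads: 2, 4, 6, 8.
Primary stress on the leftmost head = syllable 2.
Secondary stress on 4, 6, 8: ni.ˈpi:n.bun.ˌka:.ka.ˌli.da.ˌde:.

primary 2, secondary 4, 6, 8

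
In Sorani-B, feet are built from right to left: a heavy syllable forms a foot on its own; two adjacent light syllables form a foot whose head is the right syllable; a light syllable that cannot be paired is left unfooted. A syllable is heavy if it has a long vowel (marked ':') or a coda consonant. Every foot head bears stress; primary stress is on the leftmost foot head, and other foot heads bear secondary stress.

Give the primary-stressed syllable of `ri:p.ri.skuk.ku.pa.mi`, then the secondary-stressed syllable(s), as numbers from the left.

Weights: 1 ri:p H, 2 ri L, 3 skuk H, 4 ku L, 5 pa L, 6 mi L.
Parse right to left (heavy = foot alone; LL = one foot; stranded L unfooted): (ˈri:p) ri (ˈskuk) ku (pa.ˈmi).
Foot heads: 1, 3, 6.
Primary stress on the leftmost head = syllable 1.
Secondary stress on 3, 6: ˈri:p.ri.ˌskuk.ku.pa.ˌmi.

primary 1, secondary 3, 6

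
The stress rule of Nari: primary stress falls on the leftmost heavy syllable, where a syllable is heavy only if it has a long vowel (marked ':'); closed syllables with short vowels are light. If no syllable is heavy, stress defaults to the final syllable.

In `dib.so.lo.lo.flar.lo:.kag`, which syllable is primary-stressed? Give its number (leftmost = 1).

6

Weights: 1 dib L, 2 so L, 3 lo L, 4 lo L, 5 flar L, 6 lo: H, 7 kag L.
Heavy syllables in the domain: 6. The leftmost is syllable 6 (lo:).
Primary stress: syllable 6 → dib.so.lo.lo.flar.ˈlo:.kag.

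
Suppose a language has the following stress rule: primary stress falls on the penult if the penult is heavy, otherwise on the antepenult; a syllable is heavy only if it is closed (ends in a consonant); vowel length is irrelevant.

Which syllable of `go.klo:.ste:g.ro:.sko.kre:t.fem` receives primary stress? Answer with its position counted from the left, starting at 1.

Weights: 5 sko L, 6 kre:t H, 7 fem H.
The penult (syllable 6, kre:t) is heavy, so it takes stress.
Primary stress: syllable 6 → go.klo:.ste:g.ro:.sko.ˈkre:t.fem.

6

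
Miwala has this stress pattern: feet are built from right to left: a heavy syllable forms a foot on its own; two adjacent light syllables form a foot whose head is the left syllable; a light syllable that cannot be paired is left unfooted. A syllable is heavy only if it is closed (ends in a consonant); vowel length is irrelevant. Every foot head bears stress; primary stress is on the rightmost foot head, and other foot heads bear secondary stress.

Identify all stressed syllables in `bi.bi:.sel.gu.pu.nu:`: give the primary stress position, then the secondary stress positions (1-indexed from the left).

primary 5, secondary 1, 3

Weights: 1 bi L, 2 bi: L, 3 sel H, 4 gu L, 5 pu L, 6 nu: L.
Parse right to left (heavy = foot alone; LL = one foot; stranded L unfooted): (ˈbi.bi:) (ˈsel) gu (ˈpu.nu:).
Foot heads: 1, 3, 5.
Primary stress on the rightmost head = syllable 5.
Secondary stress on 1, 3: ˌbi.bi:.ˌsel.gu.ˈpu.nu:.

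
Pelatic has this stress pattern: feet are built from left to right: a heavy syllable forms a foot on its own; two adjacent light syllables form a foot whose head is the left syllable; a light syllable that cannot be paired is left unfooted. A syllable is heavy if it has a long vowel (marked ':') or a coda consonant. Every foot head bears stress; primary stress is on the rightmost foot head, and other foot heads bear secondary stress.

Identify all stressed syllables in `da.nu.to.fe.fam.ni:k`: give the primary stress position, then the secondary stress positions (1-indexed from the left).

primary 6, secondary 1, 3, 5

Weights: 1 da L, 2 nu L, 3 to L, 4 fe L, 5 fam H, 6 ni:k H.
Parse left to right (heavy = foot alone; LL = one foot; stranded L unfooted): (ˈda.nu) (ˈto.fe) (ˈfam) (ˈni:k).
Foot heads: 1, 3, 5, 6.
Primary stress on the rightmost head = syllable 6.
Secondary stress on 1, 3, 5: ˌda.nu.ˌto.fe.ˌfam.ˈni:k.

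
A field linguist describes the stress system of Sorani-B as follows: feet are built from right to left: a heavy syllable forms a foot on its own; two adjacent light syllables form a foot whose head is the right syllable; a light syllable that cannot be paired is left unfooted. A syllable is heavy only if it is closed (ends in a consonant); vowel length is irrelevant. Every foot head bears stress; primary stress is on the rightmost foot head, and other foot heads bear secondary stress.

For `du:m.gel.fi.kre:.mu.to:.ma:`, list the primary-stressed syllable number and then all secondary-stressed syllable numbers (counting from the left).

primary 7, secondary 1, 2, 5

Weights: 1 du:m H, 2 gel H, 3 fi L, 4 kre: L, 5 mu L, 6 to: L, 7 ma: L.
Parse right to left (heavy = foot alone; LL = one foot; stranded L unfooted): (ˈdu:m) (ˈgel) fi (kre:.ˈmu) (to:.ˈma:).
Foot heads: 1, 2, 5, 7.
Primary stress on the rightmost head = syllable 7.
Secondary stress on 1, 2, 5: ˌdu:m.ˌgel.fi.kre:.ˌmu.to:.ˈma:.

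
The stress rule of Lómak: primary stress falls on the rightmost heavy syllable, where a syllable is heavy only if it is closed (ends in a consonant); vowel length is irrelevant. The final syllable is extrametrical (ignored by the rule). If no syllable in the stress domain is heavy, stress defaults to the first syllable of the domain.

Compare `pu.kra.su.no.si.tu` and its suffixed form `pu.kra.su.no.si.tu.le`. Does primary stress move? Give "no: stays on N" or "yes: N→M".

Base `pu.kra.su.no.si.tu` (6 syllables):
  The final syllable (6, tu) is extrametrical; the stress domain is syllables 1–5.
  Weights: 1 pu L, 2 kra L, 3 su L, 4 no L, 5 si L.
  No heavy syllable in the domain; default to the first syllable of the domain = syllable 1.
  → primary stress on syllable 1.
Suffixed `pu.kra.su.no.si.tu.le` (7 syllables):
  The final syllable (7, le) is extrametrical; the stress domain is syllables 1–6.
  Weights: 1 pu L, 2 kra L, 3 su L, 4 no L, 5 si L, 6 tu L.
  No heavy syllable in the domain; default to the first syllable of the domain = syllable 1.
  → primary stress on syllable 1.

no: stays on 1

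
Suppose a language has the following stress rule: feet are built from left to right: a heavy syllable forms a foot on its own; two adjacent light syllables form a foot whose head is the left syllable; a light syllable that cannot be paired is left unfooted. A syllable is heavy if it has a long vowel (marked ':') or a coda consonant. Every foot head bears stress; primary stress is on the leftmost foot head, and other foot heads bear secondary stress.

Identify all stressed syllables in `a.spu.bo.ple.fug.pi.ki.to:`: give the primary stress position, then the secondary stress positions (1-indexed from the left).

primary 1, secondary 3, 5, 6, 8

Weights: 1 a L, 2 spu L, 3 bo L, 4 ple L, 5 fug H, 6 pi L, 7 ki L, 8 to: H.
Parse left to right (heavy = foot alone; LL = one foot; stranded L unfooted): (ˈa.spu) (ˈbo.ple) (ˈfug) (ˈpi.ki) (ˈto:).
Foot heads: 1, 3, 5, 6, 8.
Primary stress on the leftmost head = syllable 1.
Secondary stress on 3, 5, 6, 8: ˈa.spu.ˌbo.ple.ˌfug.ˌpi.ki.ˌto:.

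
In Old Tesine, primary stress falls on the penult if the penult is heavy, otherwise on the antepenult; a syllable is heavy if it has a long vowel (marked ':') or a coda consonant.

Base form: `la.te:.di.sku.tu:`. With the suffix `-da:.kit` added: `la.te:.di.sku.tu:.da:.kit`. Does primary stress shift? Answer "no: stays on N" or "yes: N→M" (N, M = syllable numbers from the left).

Base `la.te:.di.sku.tu:` (5 syllables):
  Weights: 3 di L, 4 sku L, 5 tu: H.
  The penult (syllable 4, sku) is light, so stress falls on the antepenult (syllable 3, di).
  → primary stress on syllable 3.
Suffixed `la.te:.di.sku.tu:.da:.kit` (7 syllables):
  Weights: 5 tu: H, 6 da: H, 7 kit H.
  The penult (syllable 6, da:) is heavy, so it takes stress.
  → primary stress on syllable 6.

yes: 3→6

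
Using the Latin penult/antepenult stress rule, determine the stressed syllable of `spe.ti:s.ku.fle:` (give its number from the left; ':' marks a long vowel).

2

Classical Latin: stress the penult if heavy (long vowel or closed), else the antepenult.
Weights: 2 ti:s H, 3 ku L, 4 fle: H.
The penult (syllable 3, ku) is light, so stress falls on the antepenult (syllable 2, ti:s).
Stress on syllable 2: spe.ˈti:s.ku.fle:.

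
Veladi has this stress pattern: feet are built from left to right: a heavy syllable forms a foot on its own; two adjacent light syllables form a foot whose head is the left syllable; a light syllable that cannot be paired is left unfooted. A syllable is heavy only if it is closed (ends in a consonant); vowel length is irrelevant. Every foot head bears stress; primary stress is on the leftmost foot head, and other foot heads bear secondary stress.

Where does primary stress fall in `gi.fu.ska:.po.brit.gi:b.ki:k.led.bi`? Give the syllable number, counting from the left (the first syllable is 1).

Weights: 1 gi L, 2 fu L, 3 ska: L, 4 po L, 5 brit H, 6 gi:b H, 7 ki:k H, 8 led H, 9 bi L.
Parse left to right (heavy = foot alone; LL = one foot; stranded L unfooted): (ˈgi.fu) (ˈska:.po) (ˈbrit) (ˈgi:b) (ˈki:k) (ˈled) bi.
Foot heads: 1, 3, 5, 6, 7, 8.
Primary stress on the leftmost head = syllable 1.
Primary stress: syllable 1 → ˈgi.fu.ska:.po.brit.gi:b.ki:k.led.bi.

1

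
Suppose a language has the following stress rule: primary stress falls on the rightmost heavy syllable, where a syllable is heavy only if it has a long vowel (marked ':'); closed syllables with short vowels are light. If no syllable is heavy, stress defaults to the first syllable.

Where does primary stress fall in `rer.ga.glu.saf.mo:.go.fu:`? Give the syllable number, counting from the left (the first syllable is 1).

Weights: 1 rer L, 2 ga L, 3 glu L, 4 saf L, 5 mo: H, 6 go L, 7 fu: H.
Heavy syllables in the domain: 5, 7. The rightmost is syllable 7 (fu:).
Primary stress: syllable 7 → rer.ga.glu.saf.mo:.go.ˈfu:.

7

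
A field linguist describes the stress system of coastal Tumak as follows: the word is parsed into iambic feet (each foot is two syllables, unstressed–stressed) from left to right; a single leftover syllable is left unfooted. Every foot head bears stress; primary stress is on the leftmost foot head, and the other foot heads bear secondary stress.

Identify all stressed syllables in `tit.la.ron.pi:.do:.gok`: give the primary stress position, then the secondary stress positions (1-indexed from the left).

Parse left to right into iambic (σˈσ) feet: (tit.ˈla) (ron.ˈpi:) (do:.ˈgok).
Foot heads (stressed positions): 2, 4, 6.
End Rule Leftmost: primary stress on the leftmost head = syllable 2.
Secondary stress on 4, 6: tit.ˈla.ron.ˌpi:.do:.ˌgok.

primary 2, secondary 4, 6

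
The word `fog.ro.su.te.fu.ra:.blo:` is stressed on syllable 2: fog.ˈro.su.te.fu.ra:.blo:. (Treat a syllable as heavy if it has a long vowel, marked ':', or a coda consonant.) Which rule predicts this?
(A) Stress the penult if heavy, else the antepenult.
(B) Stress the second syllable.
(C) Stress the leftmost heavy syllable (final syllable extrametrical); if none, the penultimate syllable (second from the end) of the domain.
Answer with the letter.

Rule A → syllable 6 (observed: 2).
Rule B → syllable 2 ✓.
Rule C → syllable 1 (observed: 2).

B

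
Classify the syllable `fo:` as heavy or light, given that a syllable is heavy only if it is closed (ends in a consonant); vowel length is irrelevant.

light

`fo:`: long vowel, open (no coda). Open (no coda) → light.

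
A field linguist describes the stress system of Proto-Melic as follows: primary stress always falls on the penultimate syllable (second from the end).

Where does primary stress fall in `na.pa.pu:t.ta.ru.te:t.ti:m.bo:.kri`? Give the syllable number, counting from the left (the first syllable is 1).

8

The word has 9 syllables; the penultimate syllable (second from the end) is syllable 8 (bo:).
Primary stress: syllable 8 → na.pa.pu:t.ta.ru.te:t.ti:m.ˈbo:.kri.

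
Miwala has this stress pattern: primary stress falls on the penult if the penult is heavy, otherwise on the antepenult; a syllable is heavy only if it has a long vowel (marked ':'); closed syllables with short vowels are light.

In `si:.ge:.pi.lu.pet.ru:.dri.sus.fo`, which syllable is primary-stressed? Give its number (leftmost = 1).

Weights: 7 dri L, 8 sus L, 9 fo L.
The penult (syllable 8, sus) is light, so stress falls on the antepenult (syllable 7, dri).
Primary stress: syllable 7 → si:.ge:.pi.lu.pet.ru:.ˈdri.sus.fo.

7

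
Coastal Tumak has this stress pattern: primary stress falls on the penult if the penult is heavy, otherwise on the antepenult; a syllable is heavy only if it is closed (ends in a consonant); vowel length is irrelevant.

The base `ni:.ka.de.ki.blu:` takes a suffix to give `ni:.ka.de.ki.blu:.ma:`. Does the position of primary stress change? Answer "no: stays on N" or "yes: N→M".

Base `ni:.ka.de.ki.blu:` (5 syllables):
  Weights: 3 de L, 4 ki L, 5 blu: L.
  The penult (syllable 4, ki) is light, so stress falls on the antepenult (syllable 3, de).
  → primary stress on syllable 3.
Suffixed `ni:.ka.de.ki.blu:.ma:` (6 syllables):
  Weights: 4 ki L, 5 blu: L, 6 ma: L.
  The penult (syllable 5, blu:) is light, so stress falls on the antepenult (syllable 4, ki).
  → primary stress on syllable 4.

yes: 3→4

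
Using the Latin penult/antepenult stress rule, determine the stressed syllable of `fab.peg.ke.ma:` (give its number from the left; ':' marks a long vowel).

2

Classical Latin: stress the penult if heavy (long vowel or closed), else the antepenult.
Weights: 2 peg H, 3 ke L, 4 ma: H.
The penult (syllable 3, ke) is light, so stress falls on the antepenult (syllable 2, peg).
Stress on syllable 2: fab.ˈpeg.ke.ma:.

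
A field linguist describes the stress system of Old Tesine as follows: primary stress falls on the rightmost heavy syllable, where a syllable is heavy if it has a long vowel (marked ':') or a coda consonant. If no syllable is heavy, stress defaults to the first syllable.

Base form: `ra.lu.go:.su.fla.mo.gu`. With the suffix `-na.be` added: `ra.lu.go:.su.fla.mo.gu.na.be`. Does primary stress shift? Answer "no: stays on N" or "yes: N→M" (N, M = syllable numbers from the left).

no: stays on 3

Base `ra.lu.go:.su.fla.mo.gu` (7 syllables):
  Weights: 1 ra L, 2 lu L, 3 go: H, 4 su L, 5 fla L, 6 mo L, 7 gu L.
  Heavy syllables in the domain: 3. The rightmost is syllable 3 (go:).
  → primary stress on syllable 3.
Suffixed `ra.lu.go:.su.fla.mo.gu.na.be` (9 syllables):
  Weights: 1 ra L, 2 lu L, 3 go: H, 4 su L, 5 fla L, 6 mo L, 7 gu L, 8 na L, 9 be L.
  Heavy syllables in the domain: 3. The rightmost is syllable 3 (go:).
  → primary stress on syllable 3.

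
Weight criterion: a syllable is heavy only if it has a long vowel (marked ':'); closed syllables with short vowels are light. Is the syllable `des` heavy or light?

light

`des`: short vowel, closed (coda /s/). Short vowel → light.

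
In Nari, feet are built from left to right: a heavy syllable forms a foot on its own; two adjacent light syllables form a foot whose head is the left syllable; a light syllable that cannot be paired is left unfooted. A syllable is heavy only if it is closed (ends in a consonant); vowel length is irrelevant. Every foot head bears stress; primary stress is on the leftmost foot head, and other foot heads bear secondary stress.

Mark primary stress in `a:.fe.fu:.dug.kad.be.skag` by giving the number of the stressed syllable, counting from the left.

Weights: 1 a: L, 2 fe L, 3 fu: L, 4 dug H, 5 kad H, 6 be L, 7 skag H.
Parse left to right (heavy = foot alone; LL = one foot; stranded L unfooted): (ˈa:.fe) fu: (ˈdug) (ˈkad) be (ˈskag).
Foot heads: 1, 4, 5, 7.
Primary stress on the leftmost head = syllable 1.
Primary stress: syllable 1 → ˈa:.fe.fu:.dug.kad.be.skag.

1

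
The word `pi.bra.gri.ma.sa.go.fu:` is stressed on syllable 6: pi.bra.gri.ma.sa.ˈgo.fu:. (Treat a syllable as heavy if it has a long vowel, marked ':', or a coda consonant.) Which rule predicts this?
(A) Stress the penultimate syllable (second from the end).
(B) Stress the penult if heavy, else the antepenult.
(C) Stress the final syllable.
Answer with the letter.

A

Rule A → syllable 6 ✓.
Rule B → syllable 5 (observed: 6).
Rule C → syllable 7 (observed: 6).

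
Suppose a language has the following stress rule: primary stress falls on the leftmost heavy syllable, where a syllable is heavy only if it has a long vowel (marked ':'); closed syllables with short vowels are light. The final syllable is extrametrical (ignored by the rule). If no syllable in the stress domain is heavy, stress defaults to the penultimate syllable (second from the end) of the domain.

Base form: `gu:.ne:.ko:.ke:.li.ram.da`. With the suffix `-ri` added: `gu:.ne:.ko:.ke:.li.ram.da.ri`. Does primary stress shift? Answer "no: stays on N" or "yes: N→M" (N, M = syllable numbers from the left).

Base `gu:.ne:.ko:.ke:.li.ram.da` (7 syllables):
  The final syllable (7, da) is extrametrical; the stress domain is syllables 1–6.
  Weights: 1 gu: H, 2 ne: H, 3 ko: H, 4 ke: H, 5 li L, 6 ram L.
  Heavy syllables in the domain: 1, 2, 3, 4. The leftmost is syllable 1 (gu:).
  → primary stress on syllable 1.
Suffixed `gu:.ne:.ko:.ke:.li.ram.da.ri` (8 syllables):
  The final syllable (8, ri) is extrametrical; the stress domain is syllables 1–7.
  Weights: 1 gu: H, 2 ne: H, 3 ko: H, 4 ke: H, 5 li L, 6 ram L, 7 da L.
  Heavy syllables in the domain: 1, 2, 3, 4. The leftmost is syllable 1 (gu:).
  → primary stress on syllable 1.

no: stays on 1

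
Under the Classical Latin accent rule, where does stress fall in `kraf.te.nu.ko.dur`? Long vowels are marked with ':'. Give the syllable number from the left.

Classical Latin: stress the penult if heavy (long vowel or closed), else the antepenult.
Weights: 3 nu L, 4 ko L, 5 dur H.
The penult (syllable 4, ko) is light, so stress falls on the antepenult (syllable 3, nu).
Stress on syllable 3: kraf.te.ˈnu.ko.dur.

3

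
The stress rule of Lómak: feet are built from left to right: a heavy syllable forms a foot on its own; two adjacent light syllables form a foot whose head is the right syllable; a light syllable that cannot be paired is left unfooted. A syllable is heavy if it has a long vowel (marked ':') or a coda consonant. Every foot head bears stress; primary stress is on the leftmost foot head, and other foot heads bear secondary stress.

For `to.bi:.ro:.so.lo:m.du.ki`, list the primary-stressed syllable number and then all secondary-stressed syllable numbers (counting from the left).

primary 2, secondary 3, 5, 7

Weights: 1 to L, 2 bi: H, 3 ro: H, 4 so L, 5 lo:m H, 6 du L, 7 ki L.
Parse left to right (heavy = foot alone; LL = one foot; stranded L unfooted): to (ˈbi:) (ˈro:) so (ˈlo:m) (du.ˈki).
Foot heads: 2, 3, 5, 7.
Primary stress on the leftmost head = syllable 2.
Secondary stress on 3, 5, 7: to.ˈbi:.ˌro:.so.ˌlo:m.du.ˌki.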